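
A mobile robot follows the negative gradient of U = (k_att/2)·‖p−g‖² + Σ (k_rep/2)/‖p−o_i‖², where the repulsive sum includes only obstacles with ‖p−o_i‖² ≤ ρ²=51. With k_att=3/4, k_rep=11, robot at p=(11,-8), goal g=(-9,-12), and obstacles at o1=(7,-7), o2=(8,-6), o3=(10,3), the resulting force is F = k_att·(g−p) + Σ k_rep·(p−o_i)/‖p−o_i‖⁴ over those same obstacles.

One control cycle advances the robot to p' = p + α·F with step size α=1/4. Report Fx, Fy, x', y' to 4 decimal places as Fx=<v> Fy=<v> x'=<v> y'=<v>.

F_att = 3/4·(g−p) = 3/4·(-20,-4) = (-15.0000,-3.0000)
o1: d²=17 ≤ ρ²=51; F_rep = 11·(4,-1)/17² = (0.1522,-0.0381)
o2: d²=13 ≤ ρ²=51; F_rep = 11·(3,-2)/13² = (0.1953,-0.1302)
o3: d²=122 > ρ²=51 → inactive
F = F_att + ΣF_rep = (-14.6525,-3.1682)
p' = p + 1/4·F = (7.3369,-8.7921)

Fx=-14.6525 Fy=-3.1682 x'=7.3369 y'=-8.7921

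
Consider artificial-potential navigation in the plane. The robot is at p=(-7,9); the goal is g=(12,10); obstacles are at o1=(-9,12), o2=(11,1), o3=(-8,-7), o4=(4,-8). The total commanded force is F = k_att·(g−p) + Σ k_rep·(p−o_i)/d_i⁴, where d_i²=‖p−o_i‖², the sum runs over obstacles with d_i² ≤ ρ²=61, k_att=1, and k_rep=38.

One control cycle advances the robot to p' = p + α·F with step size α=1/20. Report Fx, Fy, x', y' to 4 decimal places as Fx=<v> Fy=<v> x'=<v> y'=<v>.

F_att = 1·(g−p) = 1·(19,1) = (19.0000,1.0000)
o1: d²=13 ≤ ρ²=61; F_rep = 38·(2,-3)/13² = (0.4497,-0.6746)
o2: d²=388 > ρ²=61 → inactive
o3: d²=257 > ρ²=61 → inactive
o4: d²=410 > ρ²=61 → inactive
F = F_att + ΣF_rep = (19.4497,0.3254)
p' = p + 1/20·F = (-6.0275,9.0163)

Fx=19.4497 Fy=0.3254 x'=-6.0275 y'=9.0163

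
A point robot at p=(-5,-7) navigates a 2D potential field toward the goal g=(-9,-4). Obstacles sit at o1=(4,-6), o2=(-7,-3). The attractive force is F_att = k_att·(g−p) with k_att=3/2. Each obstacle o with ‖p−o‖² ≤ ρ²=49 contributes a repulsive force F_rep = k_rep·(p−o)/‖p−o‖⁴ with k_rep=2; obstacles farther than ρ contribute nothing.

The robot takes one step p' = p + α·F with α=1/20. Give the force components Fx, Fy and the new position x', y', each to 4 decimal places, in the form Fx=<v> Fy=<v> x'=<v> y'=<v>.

F_att = 3/2·(g−p) = 3/2·(-4,3) = (-6.0000,4.5000)
o1: d²=82 > ρ²=49 → inactive
o2: d²=20 ≤ ρ²=49; F_rep = 2·(2,-4)/20² = (0.0100,-0.0200)
F = F_att + ΣF_rep = (-5.9900,4.4800)
p' = p + 1/20·F = (-5.2995,-6.7760)

Fx=-5.9900 Fy=4.4800 x'=-5.2995 y'=-6.7760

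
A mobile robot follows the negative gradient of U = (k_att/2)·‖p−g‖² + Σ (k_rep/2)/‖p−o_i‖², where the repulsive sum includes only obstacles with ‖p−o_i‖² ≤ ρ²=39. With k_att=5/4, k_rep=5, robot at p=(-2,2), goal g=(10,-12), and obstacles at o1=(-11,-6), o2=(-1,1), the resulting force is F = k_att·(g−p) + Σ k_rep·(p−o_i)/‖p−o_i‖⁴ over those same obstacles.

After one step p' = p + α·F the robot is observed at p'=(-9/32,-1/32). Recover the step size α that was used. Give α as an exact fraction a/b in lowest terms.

α = 1/8

F_att = 5/4·(g−p) = 5/4·(12,-14) = (15.0000,-17.5000)
o1: d²=145 > ρ²=39 → inactive
o2: d²=2 ≤ ρ²=39; F_rep = 5·(-1,1)/2² = (-1.2500,1.2500)
F = F_att + ΣF_rep = (13.7500,-16.2500)
Δp = p'−p = (1.7188,-2.0312); α = Δx/Fx = (55/32) / (55/4) = 1/8
check: Δy/Fy = (-65/32) / (-65/4) = 1/8 ✓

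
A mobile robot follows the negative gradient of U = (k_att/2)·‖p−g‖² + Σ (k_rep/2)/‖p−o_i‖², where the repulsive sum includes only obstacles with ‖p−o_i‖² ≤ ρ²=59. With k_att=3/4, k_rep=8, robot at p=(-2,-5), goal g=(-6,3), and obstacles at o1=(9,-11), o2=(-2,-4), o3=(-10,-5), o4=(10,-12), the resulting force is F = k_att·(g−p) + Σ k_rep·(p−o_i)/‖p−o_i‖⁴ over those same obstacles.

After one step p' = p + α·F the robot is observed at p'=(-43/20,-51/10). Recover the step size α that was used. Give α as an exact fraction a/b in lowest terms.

α = 1/20

F_att = 3/4·(g−p) = 3/4·(-4,8) = (-3.0000,6.0000)
o1: d²=157 > ρ²=59 → inactive
o2: d²=1 ≤ ρ²=59; F_rep = 8·(0,-1)/1² = (0.0000,-8.0000)
o3: d²=64 > ρ²=59 → inactive
o4: d²=193 > ρ²=59 → inactive
F = F_att + ΣF_rep = (-3.0000,-2.0000)
Δp = p'−p = (-0.1500,-0.1000); α = Δx/Fx = (-3/20) / (-3) = 1/20
check: Δy/Fy = (-1/10) / (-2) = 1/20 ✓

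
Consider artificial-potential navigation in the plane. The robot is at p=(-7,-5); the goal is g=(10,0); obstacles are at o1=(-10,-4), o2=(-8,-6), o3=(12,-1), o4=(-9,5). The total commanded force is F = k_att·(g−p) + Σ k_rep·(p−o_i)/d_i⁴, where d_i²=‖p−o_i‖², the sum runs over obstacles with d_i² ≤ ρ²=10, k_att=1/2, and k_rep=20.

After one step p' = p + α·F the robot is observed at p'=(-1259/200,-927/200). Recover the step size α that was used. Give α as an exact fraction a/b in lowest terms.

F_att = 1/2·(g−p) = 1/2·(17,5) = (8.5000,2.5000)
o1: d²=10 ≤ ρ²=10; F_rep = 20·(3,-1)/10² = (0.6000,-0.2000)
o2: d²=2 ≤ ρ²=10; F_rep = 20·(1,1)/2² = (5.0000,5.0000)
o3: d²=377 > ρ²=10 → inactive
o4: d²=104 > ρ²=10 → inactive
F = F_att + ΣF_rep = (14.1000,7.3000)
Δp = p'−p = (0.7050,0.3650); α = Δx/Fx = (141/200) / (141/10) = 1/20
check: Δy/Fy = (73/200) / (73/10) = 1/20 ✓

α = 1/20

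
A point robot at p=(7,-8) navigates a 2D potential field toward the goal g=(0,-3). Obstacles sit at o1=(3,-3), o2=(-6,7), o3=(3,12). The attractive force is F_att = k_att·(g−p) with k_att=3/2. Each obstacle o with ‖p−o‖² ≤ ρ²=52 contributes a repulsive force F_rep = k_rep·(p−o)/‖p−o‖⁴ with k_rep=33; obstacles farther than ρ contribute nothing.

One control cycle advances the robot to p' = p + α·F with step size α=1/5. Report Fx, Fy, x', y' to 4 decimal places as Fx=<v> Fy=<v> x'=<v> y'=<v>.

F_att = 3/2·(g−p) = 3/2·(-7,5) = (-10.5000,7.5000)
o1: d²=41 ≤ ρ²=52; F_rep = 33·(4,-5)/41² = (0.0785,-0.0982)
o2: d²=394 > ρ²=52 → inactive
o3: d²=416 > ρ²=52 → inactive
F = F_att + ΣF_rep = (-10.4215,7.4018)
p' = p + 1/5·F = (4.9157,-6.5196)

Fx=-10.4215 Fy=7.4018 x'=4.9157 y'=-6.5196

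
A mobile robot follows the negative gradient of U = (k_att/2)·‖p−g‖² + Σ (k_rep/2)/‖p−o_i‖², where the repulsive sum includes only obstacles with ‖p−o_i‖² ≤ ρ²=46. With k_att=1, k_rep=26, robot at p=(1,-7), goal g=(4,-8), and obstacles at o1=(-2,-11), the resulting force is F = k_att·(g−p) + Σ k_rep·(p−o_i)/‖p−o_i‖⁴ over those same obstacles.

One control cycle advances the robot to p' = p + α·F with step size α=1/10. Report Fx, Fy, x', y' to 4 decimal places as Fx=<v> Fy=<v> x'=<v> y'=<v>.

Fx=3.1248 Fy=-0.8336 x'=1.3125 y'=-7.0834

F_att = 1·(g−p) = 1·(3,-1) = (3.0000,-1.0000)
o1: d²=25 ≤ ρ²=46; F_rep = 26·(3,4)/25² = (0.1248,0.1664)
F = F_att + ΣF_rep = (3.1248,-0.8336)
p' = p + 1/10·F = (1.3125,-7.0834)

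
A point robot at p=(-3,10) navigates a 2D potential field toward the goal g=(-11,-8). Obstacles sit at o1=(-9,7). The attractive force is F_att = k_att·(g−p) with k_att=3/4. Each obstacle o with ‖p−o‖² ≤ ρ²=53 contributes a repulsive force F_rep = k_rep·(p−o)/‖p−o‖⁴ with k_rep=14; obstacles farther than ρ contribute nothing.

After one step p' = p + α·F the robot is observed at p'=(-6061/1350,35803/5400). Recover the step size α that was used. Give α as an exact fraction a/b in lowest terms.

α = 1/4

F_att = 3/4·(g−p) = 3/4·(-8,-18) = (-6.0000,-13.5000)
o1: d²=45 ≤ ρ²=53; F_rep = 14·(6,3)/45² = (0.0415,0.0207)
F = F_att + ΣF_rep = (-5.9585,-13.4793)
Δp = p'−p = (-1.4896,-3.3698); α = Δx/Fx = (-2011/1350) / (-4022/675) = 1/4
check: Δy/Fy = (-18197/5400) / (-18197/1350) = 1/4 ✓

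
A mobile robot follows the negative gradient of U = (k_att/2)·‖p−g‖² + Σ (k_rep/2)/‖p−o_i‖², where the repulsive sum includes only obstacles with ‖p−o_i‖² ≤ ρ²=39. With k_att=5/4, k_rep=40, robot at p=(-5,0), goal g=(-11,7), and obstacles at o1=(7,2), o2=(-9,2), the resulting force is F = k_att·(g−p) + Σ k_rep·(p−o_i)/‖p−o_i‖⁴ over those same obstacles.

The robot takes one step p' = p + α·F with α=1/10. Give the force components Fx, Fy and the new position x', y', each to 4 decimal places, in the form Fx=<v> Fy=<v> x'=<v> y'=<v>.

Fx=-7.1000 Fy=8.5500 x'=-5.7100 y'=0.8550

F_att = 5/4·(g−p) = 5/4·(-6,7) = (-7.5000,8.7500)
o1: d²=148 > ρ²=39 → inactive
o2: d²=20 ≤ ρ²=39; F_rep = 40·(4,-2)/20² = (0.4000,-0.2000)
F = F_att + ΣF_rep = (-7.1000,8.5500)
p' = p + 1/10·F = (-5.7100,0.8550)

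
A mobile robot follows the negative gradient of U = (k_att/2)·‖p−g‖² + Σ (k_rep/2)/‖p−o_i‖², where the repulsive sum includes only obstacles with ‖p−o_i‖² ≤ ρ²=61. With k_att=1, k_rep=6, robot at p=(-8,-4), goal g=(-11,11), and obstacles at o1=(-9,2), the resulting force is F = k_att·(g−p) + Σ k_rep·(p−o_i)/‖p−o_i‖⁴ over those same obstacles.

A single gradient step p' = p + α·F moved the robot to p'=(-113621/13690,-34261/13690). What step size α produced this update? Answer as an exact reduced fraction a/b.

α = 1/10

F_att = 1·(g−p) = 1·(-3,15) = (-3.0000,15.0000)
o1: d²=37 ≤ ρ²=61; F_rep = 6·(1,-6)/37² = (0.0044,-0.0263)
F = F_att + ΣF_rep = (-2.9956,14.9737)
Δp = p'−p = (-0.2996,1.4974); α = Δx/Fx = (-4101/13690) / (-4101/1369) = 1/10
check: Δy/Fy = (20499/13690) / (20499/1369) = 1/10 ✓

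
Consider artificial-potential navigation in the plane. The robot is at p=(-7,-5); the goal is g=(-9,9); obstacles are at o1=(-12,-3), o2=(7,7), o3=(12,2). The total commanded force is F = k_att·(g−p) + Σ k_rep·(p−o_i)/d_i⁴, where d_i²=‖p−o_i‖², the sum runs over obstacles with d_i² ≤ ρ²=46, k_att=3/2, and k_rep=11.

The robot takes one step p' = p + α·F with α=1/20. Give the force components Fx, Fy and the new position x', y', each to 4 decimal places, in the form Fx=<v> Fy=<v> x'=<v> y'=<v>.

Fx=-2.9346 Fy=20.9738 x'=-7.1467 y'=-3.9513

F_att = 3/2·(g−p) = 3/2·(-2,14) = (-3.0000,21.0000)
o1: d²=29 ≤ ρ²=46; F_rep = 11·(5,-2)/29² = (0.0654,-0.0262)
o2: d²=340 > ρ²=46 → inactive
o3: d²=410 > ρ²=46 → inactive
F = F_att + ΣF_rep = (-2.9346,20.9738)
p' = p + 1/20·F = (-7.1467,-3.9513)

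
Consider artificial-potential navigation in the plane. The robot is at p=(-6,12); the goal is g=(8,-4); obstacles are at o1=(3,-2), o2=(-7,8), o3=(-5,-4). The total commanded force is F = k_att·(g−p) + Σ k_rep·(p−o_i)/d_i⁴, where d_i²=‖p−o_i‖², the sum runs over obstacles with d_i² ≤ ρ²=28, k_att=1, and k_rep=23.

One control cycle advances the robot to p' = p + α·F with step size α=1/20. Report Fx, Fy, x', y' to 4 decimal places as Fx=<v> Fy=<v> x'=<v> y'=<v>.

Fx=14.0796 Fy=-15.6817 x'=-5.2960 y'=11.2159

F_att = 1·(g−p) = 1·(14,-16) = (14.0000,-16.0000)
o1: d²=277 > ρ²=28 → inactive
o2: d²=17 ≤ ρ²=28; F_rep = 23·(1,4)/17² = (0.0796,0.3183)
o3: d²=257 > ρ²=28 → inactive
F = F_att + ΣF_rep = (14.0796,-15.6817)
p' = p + 1/20·F = (-5.2960,11.2159)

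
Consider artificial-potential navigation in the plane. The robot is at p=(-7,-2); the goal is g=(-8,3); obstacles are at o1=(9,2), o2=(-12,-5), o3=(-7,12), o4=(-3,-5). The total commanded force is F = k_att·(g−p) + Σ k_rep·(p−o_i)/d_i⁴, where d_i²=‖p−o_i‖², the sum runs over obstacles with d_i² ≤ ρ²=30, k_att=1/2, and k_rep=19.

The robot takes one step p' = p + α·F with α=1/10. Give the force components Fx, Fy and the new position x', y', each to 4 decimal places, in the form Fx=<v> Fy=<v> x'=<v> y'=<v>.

F_att = 1/2·(g−p) = 1/2·(-1,5) = (-0.5000,2.5000)
o1: d²=272 > ρ²=30 → inactive
o2: d²=34 > ρ²=30 → inactive
o3: d²=196 > ρ²=30 → inactive
o4: d²=25 ≤ ρ²=30; F_rep = 19·(-4,3)/25² = (-0.1216,0.0912)
F = F_att + ΣF_rep = (-0.6216,2.5912)
p' = p + 1/10·F = (-7.0622,-1.7409)

Fx=-0.6216 Fy=2.5912 x'=-7.0622 y'=-1.7409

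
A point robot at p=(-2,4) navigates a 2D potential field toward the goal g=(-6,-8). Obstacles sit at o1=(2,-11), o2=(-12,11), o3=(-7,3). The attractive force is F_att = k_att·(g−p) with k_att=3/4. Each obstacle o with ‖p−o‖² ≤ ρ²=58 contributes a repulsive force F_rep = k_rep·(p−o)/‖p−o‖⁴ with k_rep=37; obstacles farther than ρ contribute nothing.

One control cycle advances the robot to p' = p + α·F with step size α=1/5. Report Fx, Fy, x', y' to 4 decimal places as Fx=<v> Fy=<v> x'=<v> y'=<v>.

Fx=-2.7263 Fy=-8.9453 x'=-2.5453 y'=2.2109

F_att = 3/4·(g−p) = 3/4·(-4,-12) = (-3.0000,-9.0000)
o1: d²=241 > ρ²=58 → inactive
o2: d²=149 > ρ²=58 → inactive
o3: d²=26 ≤ ρ²=58; F_rep = 37·(5,1)/26² = (0.2737,0.0547)
F = F_att + ΣF_rep = (-2.7263,-8.9453)
p' = p + 1/5·F = (-2.5453,2.2109)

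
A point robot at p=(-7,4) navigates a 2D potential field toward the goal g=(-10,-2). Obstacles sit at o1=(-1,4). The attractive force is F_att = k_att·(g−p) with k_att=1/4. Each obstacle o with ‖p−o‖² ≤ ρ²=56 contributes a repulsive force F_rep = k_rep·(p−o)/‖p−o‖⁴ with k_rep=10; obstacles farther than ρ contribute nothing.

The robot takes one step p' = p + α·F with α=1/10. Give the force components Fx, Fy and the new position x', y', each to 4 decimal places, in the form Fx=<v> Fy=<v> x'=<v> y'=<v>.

F_att = 1/4·(g−p) = 1/4·(-3,-6) = (-0.7500,-1.5000)
o1: d²=36 ≤ ρ²=56; F_rep = 10·(-6,0)/36² = (-0.0463,0.0000)
F = F_att + ΣF_rep = (-0.7963,-1.5000)
p' = p + 1/10·F = (-7.0796,3.8500)

Fx=-0.7963 Fy=-1.5000 x'=-7.0796 y'=3.8500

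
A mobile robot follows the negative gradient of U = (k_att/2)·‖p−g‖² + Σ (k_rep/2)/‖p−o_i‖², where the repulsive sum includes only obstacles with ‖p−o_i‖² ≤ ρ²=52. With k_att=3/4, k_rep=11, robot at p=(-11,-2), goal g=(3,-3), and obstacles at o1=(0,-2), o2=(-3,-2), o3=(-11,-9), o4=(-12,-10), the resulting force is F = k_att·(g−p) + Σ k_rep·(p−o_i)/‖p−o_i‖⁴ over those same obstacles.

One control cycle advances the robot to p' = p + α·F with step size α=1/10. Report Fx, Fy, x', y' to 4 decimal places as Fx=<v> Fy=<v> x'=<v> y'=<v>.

F_att = 3/4·(g−p) = 3/4·(14,-1) = (10.5000,-0.7500)
o1: d²=121 > ρ²=52 → inactive
o2: d²=64 > ρ²=52 → inactive
o3: d²=49 ≤ ρ²=52; F_rep = 11·(0,7)/49² = (0.0000,0.0321)
o4: d²=65 > ρ²=52 → inactive
F = F_att + ΣF_rep = (10.5000,-0.7179)
p' = p + 1/10·F = (-9.9500,-2.0718)

Fx=10.5000 Fy=-0.7179 x'=-9.9500 y'=-2.0718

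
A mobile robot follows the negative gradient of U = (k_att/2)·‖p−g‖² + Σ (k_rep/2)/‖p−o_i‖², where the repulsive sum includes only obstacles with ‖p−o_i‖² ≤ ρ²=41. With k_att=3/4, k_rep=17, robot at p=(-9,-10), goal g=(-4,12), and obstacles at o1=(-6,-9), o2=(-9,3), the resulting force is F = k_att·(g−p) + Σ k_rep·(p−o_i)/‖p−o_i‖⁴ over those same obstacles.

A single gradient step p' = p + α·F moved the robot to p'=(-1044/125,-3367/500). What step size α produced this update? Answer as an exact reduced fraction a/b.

α = 1/5

F_att = 3/4·(g−p) = 3/4·(5,22) = (3.7500,16.5000)
o1: d²=10 ≤ ρ²=41; F_rep = 17·(-3,-1)/10² = (-0.5100,-0.1700)
o2: d²=169 > ρ²=41 → inactive
F = F_att + ΣF_rep = (3.2400,16.3300)
Δp = p'−p = (0.6480,3.2660); α = Δx/Fx = (81/125) / (81/25) = 1/5
check: Δy/Fy = (1633/500) / (1633/100) = 1/5 ✓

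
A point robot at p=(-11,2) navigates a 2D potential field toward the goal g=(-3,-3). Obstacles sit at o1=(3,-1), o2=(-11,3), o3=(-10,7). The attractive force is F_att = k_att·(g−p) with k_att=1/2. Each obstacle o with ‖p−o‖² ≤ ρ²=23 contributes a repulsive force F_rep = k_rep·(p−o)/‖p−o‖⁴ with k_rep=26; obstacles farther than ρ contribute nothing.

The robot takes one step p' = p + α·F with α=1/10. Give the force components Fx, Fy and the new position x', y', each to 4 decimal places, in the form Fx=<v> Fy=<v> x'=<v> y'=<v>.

Fx=4.0000 Fy=-28.5000 x'=-10.6000 y'=-0.8500

F_att = 1/2·(g−p) = 1/2·(8,-5) = (4.0000,-2.5000)
o1: d²=205 > ρ²=23 → inactive
o2: d²=1 ≤ ρ²=23; F_rep = 26·(0,-1)/1² = (0.0000,-26.0000)
o3: d²=26 > ρ²=23 → inactive
F = F_att + ΣF_rep = (4.0000,-28.5000)
p' = p + 1/10·F = (-10.6000,-0.8500)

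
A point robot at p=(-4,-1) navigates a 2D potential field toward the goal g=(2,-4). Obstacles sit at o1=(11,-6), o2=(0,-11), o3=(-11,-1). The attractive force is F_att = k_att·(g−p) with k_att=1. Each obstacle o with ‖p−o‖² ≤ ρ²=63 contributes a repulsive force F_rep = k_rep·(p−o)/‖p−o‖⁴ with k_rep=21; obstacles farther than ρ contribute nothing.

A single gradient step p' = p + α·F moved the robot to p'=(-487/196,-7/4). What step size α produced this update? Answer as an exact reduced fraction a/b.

α = 1/4

F_att = 1·(g−p) = 1·(6,-3) = (6.0000,-3.0000)
o1: d²=250 > ρ²=63 → inactive
o2: d²=116 > ρ²=63 → inactive
o3: d²=49 ≤ ρ²=63; F_rep = 21·(7,0)/49² = (0.0612,0.0000)
F = F_att + ΣF_rep = (6.0612,-3.0000)
Δp = p'−p = (1.5153,-0.7500); α = Δx/Fx = (297/196) / (297/49) = 1/4
check: Δy/Fy = (-3/4) / (-3) = 1/4 ✓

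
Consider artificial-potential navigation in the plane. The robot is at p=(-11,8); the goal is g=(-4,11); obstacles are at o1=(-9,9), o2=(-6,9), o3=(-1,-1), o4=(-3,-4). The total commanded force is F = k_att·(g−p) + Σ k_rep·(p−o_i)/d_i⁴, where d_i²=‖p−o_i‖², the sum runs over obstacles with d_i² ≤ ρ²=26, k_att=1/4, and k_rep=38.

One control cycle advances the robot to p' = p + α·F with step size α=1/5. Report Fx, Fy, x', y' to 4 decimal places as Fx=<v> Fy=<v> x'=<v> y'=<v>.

Fx=-1.5711 Fy=-0.8262 x'=-11.3142 y'=7.8348

F_att = 1/4·(g−p) = 1/4·(7,3) = (1.7500,0.7500)
o1: d²=5 ≤ ρ²=26; F_rep = 38·(-2,-1)/5² = (-3.0400,-1.5200)
o2: d²=26 ≤ ρ²=26; F_rep = 38·(-5,-1)/26² = (-0.2811,-0.0562)
o3: d²=181 > ρ²=26 → inactive
o4: d²=208 > ρ²=26 → inactive
F = F_att + ΣF_rep = (-1.5711,-0.8262)
p' = p + 1/5·F = (-11.3142,7.8348)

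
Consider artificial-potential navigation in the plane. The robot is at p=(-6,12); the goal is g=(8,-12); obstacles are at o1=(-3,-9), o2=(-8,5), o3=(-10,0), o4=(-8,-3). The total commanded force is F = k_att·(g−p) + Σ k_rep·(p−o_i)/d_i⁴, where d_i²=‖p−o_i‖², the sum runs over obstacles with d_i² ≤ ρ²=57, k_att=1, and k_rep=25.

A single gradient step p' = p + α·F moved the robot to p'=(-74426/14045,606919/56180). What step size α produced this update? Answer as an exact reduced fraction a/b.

F_att = 1·(g−p) = 1·(14,-24) = (14.0000,-24.0000)
o1: d²=450 > ρ²=57 → inactive
o2: d²=53 ≤ ρ²=57; F_rep = 25·(2,7)/53² = (0.0178,0.0623)
o3: d²=160 > ρ²=57 → inactive
o4: d²=229 > ρ²=57 → inactive
F = F_att + ΣF_rep = (14.0178,-23.9377)
Δp = p'−p = (0.7009,-1.1969); α = Δx/Fx = (9844/14045) / (39376/2809) = 1/20
check: Δy/Fy = (-67241/56180) / (-67241/2809) = 1/20 ✓

α = 1/20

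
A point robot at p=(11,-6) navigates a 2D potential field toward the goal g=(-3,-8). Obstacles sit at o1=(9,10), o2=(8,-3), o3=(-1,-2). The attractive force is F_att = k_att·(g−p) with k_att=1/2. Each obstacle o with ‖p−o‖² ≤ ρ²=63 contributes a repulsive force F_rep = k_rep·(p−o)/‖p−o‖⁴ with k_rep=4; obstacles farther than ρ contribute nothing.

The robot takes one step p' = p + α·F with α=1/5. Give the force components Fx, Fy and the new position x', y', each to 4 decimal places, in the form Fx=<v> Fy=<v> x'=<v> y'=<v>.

F_att = 1/2·(g−p) = 1/2·(-14,-2) = (-7.0000,-1.0000)
o1: d²=260 > ρ²=63 → inactive
o2: d²=18 ≤ ρ²=63; F_rep = 4·(3,-3)/18² = (0.0370,-0.0370)
o3: d²=160 > ρ²=63 → inactive
F = F_att + ΣF_rep = (-6.9630,-1.0370)
p' = p + 1/5·F = (9.6074,-6.2074)

Fx=-6.9630 Fy=-1.0370 x'=9.6074 y'=-6.2074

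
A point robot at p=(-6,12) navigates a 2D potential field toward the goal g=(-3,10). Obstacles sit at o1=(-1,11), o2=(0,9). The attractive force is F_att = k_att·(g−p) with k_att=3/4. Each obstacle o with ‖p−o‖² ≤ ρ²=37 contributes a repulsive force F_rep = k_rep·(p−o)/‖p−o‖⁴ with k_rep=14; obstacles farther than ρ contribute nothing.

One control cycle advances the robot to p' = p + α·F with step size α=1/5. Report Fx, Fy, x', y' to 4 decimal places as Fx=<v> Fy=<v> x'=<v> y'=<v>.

Fx=2.1464 Fy=-1.4793 x'=-5.5707 y'=11.7041

F_att = 3/4·(g−p) = 3/4·(3,-2) = (2.2500,-1.5000)
o1: d²=26 ≤ ρ²=37; F_rep = 14·(-5,1)/26² = (-0.1036,0.0207)
o2: d²=45 > ρ²=37 → inactive
F = F_att + ΣF_rep = (2.1464,-1.4793)
p' = p + 1/5·F = (-5.5707,11.7041)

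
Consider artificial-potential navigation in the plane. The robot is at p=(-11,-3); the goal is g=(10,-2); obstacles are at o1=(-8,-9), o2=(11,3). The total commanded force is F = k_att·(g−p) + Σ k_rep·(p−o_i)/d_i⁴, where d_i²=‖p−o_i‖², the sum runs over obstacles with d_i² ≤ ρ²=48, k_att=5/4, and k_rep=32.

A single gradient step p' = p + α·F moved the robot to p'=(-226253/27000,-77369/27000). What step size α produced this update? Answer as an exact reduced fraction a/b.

α = 1/10

F_att = 5/4·(g−p) = 5/4·(21,1) = (26.2500,1.2500)
o1: d²=45 ≤ ρ²=48; F_rep = 32·(-3,6)/45² = (-0.0474,0.0948)
o2: d²=520 > ρ²=48 → inactive
F = F_att + ΣF_rep = (26.2026,1.3448)
Δp = p'−p = (2.6203,0.1345); α = Δx/Fx = (70747/27000) / (70747/2700) = 1/10
check: Δy/Fy = (3631/27000) / (3631/2700) = 1/10 ✓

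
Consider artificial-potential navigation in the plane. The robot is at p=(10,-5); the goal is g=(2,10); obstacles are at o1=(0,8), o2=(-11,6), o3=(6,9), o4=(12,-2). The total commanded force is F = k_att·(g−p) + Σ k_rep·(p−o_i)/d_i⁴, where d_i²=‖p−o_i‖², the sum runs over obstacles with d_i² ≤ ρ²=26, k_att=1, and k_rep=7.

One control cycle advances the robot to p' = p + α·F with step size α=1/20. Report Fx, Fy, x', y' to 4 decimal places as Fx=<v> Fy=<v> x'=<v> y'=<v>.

F_att = 1·(g−p) = 1·(-8,15) = (-8.0000,15.0000)
o1: d²=269 > ρ²=26 → inactive
o2: d²=562 > ρ²=26 → inactive
o3: d²=212 > ρ²=26 → inactive
o4: d²=13 ≤ ρ²=26; F_rep = 7·(-2,-3)/13² = (-0.0828,-0.1243)
F = F_att + ΣF_rep = (-8.0828,14.8757)
p' = p + 1/20·F = (9.5959,-4.2562)

Fx=-8.0828 Fy=14.8757 x'=9.5959 y'=-4.2562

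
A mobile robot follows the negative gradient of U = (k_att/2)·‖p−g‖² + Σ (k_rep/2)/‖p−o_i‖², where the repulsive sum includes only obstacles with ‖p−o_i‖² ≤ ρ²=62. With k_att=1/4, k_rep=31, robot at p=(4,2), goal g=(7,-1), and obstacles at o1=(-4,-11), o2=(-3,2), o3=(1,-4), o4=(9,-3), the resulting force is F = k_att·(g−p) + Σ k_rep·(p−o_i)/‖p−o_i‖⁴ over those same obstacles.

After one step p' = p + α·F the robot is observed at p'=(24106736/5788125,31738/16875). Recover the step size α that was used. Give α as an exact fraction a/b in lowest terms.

α = 1/5

F_att = 1/4·(g−p) = 1/4·(3,-3) = (0.7500,-0.7500)
o1: d²=233 > ρ²=62 → inactive
o2: d²=49 ≤ ρ²=62; F_rep = 31·(7,0)/49² = (0.0904,0.0000)
o3: d²=45 ≤ ρ²=62; F_rep = 31·(3,6)/45² = (0.0459,0.0919)
o4: d²=50 ≤ ρ²=62; F_rep = 31·(-5,5)/50² = (-0.0620,0.0620)
F = F_att + ΣF_rep = (0.8243,-0.5961)
Δp = p'−p = (0.1649,-0.1192); α = Δx/Fx = (954236/5788125) / (954236/1157625) = 1/5
check: Δy/Fy = (-2012/16875) / (-2012/3375) = 1/5 ✓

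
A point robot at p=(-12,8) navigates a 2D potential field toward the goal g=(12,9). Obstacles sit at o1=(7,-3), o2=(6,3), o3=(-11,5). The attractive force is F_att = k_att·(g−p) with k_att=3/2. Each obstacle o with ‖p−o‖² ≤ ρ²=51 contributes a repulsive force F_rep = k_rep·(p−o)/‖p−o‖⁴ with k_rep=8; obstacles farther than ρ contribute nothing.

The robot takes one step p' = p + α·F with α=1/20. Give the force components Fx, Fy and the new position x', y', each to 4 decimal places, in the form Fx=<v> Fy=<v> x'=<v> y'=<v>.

Fx=35.9200 Fy=1.7400 x'=-10.2040 y'=8.0870

F_att = 3/2·(g−p) = 3/2·(24,1) = (36.0000,1.5000)
o1: d²=482 > ρ²=51 → inactive
o2: d²=349 > ρ²=51 → inactive
o3: d²=10 ≤ ρ²=51; F_rep = 8·(-1,3)/10² = (-0.0800,0.2400)
F = F_att + ΣF_rep = (35.9200,1.7400)
p' = p + 1/20·F = (-10.2040,8.0870)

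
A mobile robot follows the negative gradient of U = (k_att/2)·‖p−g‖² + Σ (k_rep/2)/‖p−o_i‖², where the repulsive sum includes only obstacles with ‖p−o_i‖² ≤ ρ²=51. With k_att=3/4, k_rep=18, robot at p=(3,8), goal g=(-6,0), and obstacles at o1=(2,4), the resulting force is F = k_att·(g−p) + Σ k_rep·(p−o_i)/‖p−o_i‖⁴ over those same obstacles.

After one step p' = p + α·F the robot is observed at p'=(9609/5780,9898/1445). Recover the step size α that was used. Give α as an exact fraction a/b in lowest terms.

F_att = 3/4·(g−p) = 3/4·(-9,-8) = (-6.7500,-6.0000)
o1: d²=17 ≤ ρ²=51; F_rep = 18·(1,4)/17² = (0.0623,0.2491)
F = F_att + ΣF_rep = (-6.6877,-5.7509)
Δp = p'−p = (-1.3375,-1.1502); α = Δx/Fx = (-7731/5780) / (-7731/1156) = 1/5
check: Δy/Fy = (-1662/1445) / (-1662/289) = 1/5 ✓

α = 1/5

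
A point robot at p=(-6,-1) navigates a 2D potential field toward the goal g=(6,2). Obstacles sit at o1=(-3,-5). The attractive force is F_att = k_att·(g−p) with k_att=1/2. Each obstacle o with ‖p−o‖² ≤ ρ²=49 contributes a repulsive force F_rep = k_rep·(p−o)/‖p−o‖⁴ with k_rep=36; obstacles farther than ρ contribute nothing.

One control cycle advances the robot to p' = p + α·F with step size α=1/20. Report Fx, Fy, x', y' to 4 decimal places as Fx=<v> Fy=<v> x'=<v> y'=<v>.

Fx=5.8272 Fy=1.7304 x'=-5.7086 y'=-0.9135

F_att = 1/2·(g−p) = 1/2·(12,3) = (6.0000,1.5000)
o1: d²=25 ≤ ρ²=49; F_rep = 36·(-3,4)/25² = (-0.1728,0.2304)
F = F_att + ΣF_rep = (5.8272,1.7304)
p' = p + 1/20·F = (-5.7086,-0.9135)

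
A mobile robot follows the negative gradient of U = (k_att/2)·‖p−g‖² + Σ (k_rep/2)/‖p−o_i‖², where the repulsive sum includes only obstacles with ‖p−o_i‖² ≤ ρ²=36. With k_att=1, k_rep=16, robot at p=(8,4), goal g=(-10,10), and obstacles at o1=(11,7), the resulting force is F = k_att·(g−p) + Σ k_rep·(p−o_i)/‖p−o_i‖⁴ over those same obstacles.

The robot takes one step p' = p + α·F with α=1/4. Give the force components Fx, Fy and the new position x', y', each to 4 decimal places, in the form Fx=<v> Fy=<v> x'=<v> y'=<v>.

F_att = 1·(g−p) = 1·(-18,6) = (-18.0000,6.0000)
o1: d²=18 ≤ ρ²=36; F_rep = 16·(-3,-3)/18² = (-0.1481,-0.1481)
F = F_att + ΣF_rep = (-18.1481,5.8519)
p' = p + 1/4·F = (3.4630,5.4630)

Fx=-18.1481 Fy=5.8519 x'=3.4630 y'=5.4630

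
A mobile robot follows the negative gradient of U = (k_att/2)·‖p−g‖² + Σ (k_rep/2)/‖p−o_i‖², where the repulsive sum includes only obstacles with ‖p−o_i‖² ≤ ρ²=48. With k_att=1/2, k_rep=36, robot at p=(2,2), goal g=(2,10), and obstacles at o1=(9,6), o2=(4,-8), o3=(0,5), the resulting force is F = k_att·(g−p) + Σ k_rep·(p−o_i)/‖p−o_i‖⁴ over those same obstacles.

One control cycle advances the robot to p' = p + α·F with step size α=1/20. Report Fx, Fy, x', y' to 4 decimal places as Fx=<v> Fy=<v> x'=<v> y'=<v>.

F_att = 1/2·(g−p) = 1/2·(0,8) = (0.0000,4.0000)
o1: d²=65 > ρ²=48 → inactive
o2: d²=104 > ρ²=48 → inactive
o3: d²=13 ≤ ρ²=48; F_rep = 36·(2,-3)/13² = (0.4260,-0.6391)
F = F_att + ΣF_rep = (0.4260,3.3609)
p' = p + 1/20·F = (2.0213,2.1680)

Fx=0.4260 Fy=3.3609 x'=2.0213 y'=2.1680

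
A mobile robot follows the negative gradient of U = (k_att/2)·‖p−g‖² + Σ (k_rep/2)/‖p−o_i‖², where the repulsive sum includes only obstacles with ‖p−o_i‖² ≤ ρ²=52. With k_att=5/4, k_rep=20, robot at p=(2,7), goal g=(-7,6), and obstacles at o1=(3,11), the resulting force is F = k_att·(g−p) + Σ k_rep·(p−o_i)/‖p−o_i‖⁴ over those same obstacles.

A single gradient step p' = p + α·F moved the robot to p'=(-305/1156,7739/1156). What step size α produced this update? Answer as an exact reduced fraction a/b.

F_att = 5/4·(g−p) = 5/4·(-9,-1) = (-11.2500,-1.2500)
o1: d²=17 ≤ ρ²=52; F_rep = 20·(-1,-4)/17² = (-0.0692,-0.2768)
F = F_att + ΣF_rep = (-11.3192,-1.5268)
Δp = p'−p = (-2.2638,-0.3054); α = Δx/Fx = (-2617/1156) / (-13085/1156) = 1/5
check: Δy/Fy = (-353/1156) / (-1765/1156) = 1/5 ✓

α = 1/5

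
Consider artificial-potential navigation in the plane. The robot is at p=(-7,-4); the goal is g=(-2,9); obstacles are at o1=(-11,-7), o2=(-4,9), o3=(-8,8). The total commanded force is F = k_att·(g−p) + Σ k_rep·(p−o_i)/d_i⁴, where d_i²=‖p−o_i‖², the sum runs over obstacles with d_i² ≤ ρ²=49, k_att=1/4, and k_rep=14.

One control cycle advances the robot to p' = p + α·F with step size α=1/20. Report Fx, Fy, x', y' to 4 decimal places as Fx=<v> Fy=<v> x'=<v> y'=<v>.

F_att = 1/4·(g−p) = 1/4·(5,13) = (1.2500,3.2500)
o1: d²=25 ≤ ρ²=49; F_rep = 14·(4,3)/25² = (0.0896,0.0672)
o2: d²=178 > ρ²=49 → inactive
o3: d²=145 > ρ²=49 → inactive
F = F_att + ΣF_rep = (1.3396,3.3172)
p' = p + 1/20·F = (-6.9330,-3.8341)

Fx=1.3396 Fy=3.3172 x'=-6.9330 y'=-3.8341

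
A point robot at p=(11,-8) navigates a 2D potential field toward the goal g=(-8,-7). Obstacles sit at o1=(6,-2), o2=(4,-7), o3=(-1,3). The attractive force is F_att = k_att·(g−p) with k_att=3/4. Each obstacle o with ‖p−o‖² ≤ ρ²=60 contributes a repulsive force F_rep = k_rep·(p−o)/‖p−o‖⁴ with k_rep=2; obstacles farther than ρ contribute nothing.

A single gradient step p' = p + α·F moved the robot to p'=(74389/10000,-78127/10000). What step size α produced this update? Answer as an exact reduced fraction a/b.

α = 1/4

F_att = 3/4·(g−p) = 3/4·(-19,1) = (-14.2500,0.7500)
o1: d²=61 > ρ²=60 → inactive
o2: d²=50 ≤ ρ²=60; F_rep = 2·(7,-1)/50² = (0.0056,-0.0008)
o3: d²=265 > ρ²=60 → inactive
F = F_att + ΣF_rep = (-14.2444,0.7492)
Δp = p'−p = (-3.5611,0.1873); α = Δx/Fx = (-35611/10000) / (-35611/2500) = 1/4
check: Δy/Fy = (1873/10000) / (1873/2500) = 1/4 ✓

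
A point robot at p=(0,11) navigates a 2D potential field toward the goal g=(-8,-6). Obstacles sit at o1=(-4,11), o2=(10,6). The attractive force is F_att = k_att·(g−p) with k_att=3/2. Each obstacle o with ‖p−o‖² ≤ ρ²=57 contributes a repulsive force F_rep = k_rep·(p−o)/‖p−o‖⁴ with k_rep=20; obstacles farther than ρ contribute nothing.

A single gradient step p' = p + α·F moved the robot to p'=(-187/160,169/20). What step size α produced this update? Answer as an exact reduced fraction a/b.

F_att = 3/2·(g−p) = 3/2·(-8,-17) = (-12.0000,-25.5000)
o1: d²=16 ≤ ρ²=57; F_rep = 20·(4,0)/16² = (0.3125,0.0000)
o2: d²=125 > ρ²=57 → inactive
F = F_att + ΣF_rep = (-11.6875,-25.5000)
Δp = p'−p = (-1.1687,-2.5500); α = Δx/Fx = (-187/160) / (-187/16) = 1/10
check: Δy/Fy = (-51/20) / (-51/2) = 1/10 ✓

α = 1/10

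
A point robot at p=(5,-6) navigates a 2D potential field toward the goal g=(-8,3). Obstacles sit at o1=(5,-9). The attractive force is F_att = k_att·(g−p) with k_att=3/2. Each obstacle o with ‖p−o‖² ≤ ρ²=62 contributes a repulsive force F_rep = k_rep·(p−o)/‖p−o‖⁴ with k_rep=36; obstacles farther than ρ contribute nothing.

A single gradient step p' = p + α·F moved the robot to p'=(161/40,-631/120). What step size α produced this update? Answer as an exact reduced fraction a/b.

α = 1/20

F_att = 3/2·(g−p) = 3/2·(-13,9) = (-19.5000,13.5000)
o1: d²=9 ≤ ρ²=62; F_rep = 36·(0,3)/9² = (0.0000,1.3333)
F = F_att + ΣF_rep = (-19.5000,14.8333)
Δp = p'−p = (-0.9750,0.7417); α = Δx/Fx = (-39/40) / (-39/2) = 1/20
check: Δy/Fy = (89/120) / (89/6) = 1/20 ✓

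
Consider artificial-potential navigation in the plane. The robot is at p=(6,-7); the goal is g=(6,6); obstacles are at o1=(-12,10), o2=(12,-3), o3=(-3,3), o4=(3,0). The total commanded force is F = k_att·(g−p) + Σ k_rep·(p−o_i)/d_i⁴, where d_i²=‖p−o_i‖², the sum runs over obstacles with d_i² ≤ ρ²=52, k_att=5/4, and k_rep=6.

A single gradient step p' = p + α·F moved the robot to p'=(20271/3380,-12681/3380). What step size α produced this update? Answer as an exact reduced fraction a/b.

α = 1/5

F_att = 5/4·(g−p) = 5/4·(0,13) = (0.0000,16.2500)
o1: d²=613 > ρ²=52 → inactive
o2: d²=52 ≤ ρ²=52; F_rep = 6·(-6,-4)/52² = (-0.0133,-0.0089)
o3: d²=181 > ρ²=52 → inactive
o4: d²=58 > ρ²=52 → inactive
F = F_att + ΣF_rep = (-0.0133,16.2411)
Δp = p'−p = (-0.0027,3.2482); α = Δx/Fx = (-9/3380) / (-9/676) = 1/5
check: Δy/Fy = (10979/3380) / (10979/676) = 1/5 ✓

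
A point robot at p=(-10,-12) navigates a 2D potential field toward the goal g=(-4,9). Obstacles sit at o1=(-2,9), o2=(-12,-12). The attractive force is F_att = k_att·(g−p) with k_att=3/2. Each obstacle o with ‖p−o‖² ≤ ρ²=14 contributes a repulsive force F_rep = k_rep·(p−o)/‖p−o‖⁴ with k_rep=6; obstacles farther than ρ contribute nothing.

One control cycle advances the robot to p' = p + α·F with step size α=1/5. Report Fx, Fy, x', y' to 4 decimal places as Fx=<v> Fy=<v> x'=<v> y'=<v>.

Fx=9.7500 Fy=31.5000 x'=-8.0500 y'=-5.7000

F_att = 3/2·(g−p) = 3/2·(6,21) = (9.0000,31.5000)
o1: d²=505 > ρ²=14 → inactive
o2: d²=4 ≤ ρ²=14; F_rep = 6·(2,0)/4² = (0.7500,0.0000)
F = F_att + ΣF_rep = (9.7500,31.5000)
p' = p + 1/5·F = (-8.0500,-5.7000)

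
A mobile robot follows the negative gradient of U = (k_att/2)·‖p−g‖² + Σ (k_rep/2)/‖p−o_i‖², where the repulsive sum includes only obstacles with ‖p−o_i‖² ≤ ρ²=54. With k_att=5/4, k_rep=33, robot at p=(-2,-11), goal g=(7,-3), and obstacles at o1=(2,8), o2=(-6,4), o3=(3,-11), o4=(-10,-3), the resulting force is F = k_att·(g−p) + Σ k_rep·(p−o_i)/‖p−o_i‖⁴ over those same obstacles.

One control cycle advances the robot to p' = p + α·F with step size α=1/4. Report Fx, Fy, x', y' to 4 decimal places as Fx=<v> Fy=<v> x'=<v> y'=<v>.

Fx=10.9860 Fy=10.0000 x'=0.7465 y'=-8.5000

F_att = 5/4·(g−p) = 5/4·(9,8) = (11.2500,10.0000)
o1: d²=377 > ρ²=54 → inactive
o2: d²=241 > ρ²=54 → inactive
o3: d²=25 ≤ ρ²=54; F_rep = 33·(-5,0)/25² = (-0.2640,0.0000)
o4: d²=128 > ρ²=54 → inactive
F = F_att + ΣF_rep = (10.9860,10.0000)
p' = p + 1/4·F = (0.7465,-8.5000)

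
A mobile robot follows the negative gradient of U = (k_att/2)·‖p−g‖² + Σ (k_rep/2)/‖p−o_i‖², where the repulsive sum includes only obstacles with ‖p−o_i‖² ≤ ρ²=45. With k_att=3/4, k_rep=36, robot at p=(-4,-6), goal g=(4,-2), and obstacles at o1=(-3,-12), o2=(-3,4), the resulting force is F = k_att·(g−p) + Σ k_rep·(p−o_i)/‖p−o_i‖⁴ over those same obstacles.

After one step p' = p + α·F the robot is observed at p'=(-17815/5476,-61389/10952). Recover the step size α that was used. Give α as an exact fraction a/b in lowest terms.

α = 1/8

F_att = 3/4·(g−p) = 3/4·(8,4) = (6.0000,3.0000)
o1: d²=37 ≤ ρ²=45; F_rep = 36·(-1,6)/37² = (-0.0263,0.1578)
o2: d²=101 > ρ²=45 → inactive
F = F_att + ΣF_rep = (5.9737,3.1578)
Δp = p'−p = (0.7467,0.3947); α = Δx/Fx = (4089/5476) / (8178/1369) = 1/8
check: Δy/Fy = (4323/10952) / (4323/1369) = 1/8 ✓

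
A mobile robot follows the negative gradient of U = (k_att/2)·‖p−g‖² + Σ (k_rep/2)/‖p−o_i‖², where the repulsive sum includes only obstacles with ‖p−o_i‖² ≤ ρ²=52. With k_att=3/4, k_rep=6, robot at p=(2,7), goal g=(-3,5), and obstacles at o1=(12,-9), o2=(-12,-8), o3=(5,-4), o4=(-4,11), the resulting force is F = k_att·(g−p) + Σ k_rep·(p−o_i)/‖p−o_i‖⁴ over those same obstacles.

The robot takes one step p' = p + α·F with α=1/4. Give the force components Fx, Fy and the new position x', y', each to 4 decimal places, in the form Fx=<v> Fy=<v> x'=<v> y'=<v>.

Fx=-3.7367 Fy=-1.5089 x'=1.0658 y'=6.6228

F_att = 3/4·(g−p) = 3/4·(-5,-2) = (-3.7500,-1.5000)
o1: d²=356 > ρ²=52 → inactive
o2: d²=421 > ρ²=52 → inactive
o3: d²=130 > ρ²=52 → inactive
o4: d²=52 ≤ ρ²=52; F_rep = 6·(6,-4)/52² = (0.0133,-0.0089)
F = F_att + ΣF_rep = (-3.7367,-1.5089)
p' = p + 1/4·F = (1.0658,6.6228)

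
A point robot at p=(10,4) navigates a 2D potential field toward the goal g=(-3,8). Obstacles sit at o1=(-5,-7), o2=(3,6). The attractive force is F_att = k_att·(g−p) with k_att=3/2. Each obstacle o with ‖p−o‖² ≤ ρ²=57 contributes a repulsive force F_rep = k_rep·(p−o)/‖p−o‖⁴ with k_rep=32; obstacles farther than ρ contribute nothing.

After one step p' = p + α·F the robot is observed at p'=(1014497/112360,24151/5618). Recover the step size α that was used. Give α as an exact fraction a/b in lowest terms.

F_att = 3/2·(g−p) = 3/2·(-13,4) = (-19.5000,6.0000)
o1: d²=346 > ρ²=57 → inactive
o2: d²=53 ≤ ρ²=57; F_rep = 32·(7,-2)/53² = (0.0797,-0.0228)
F = F_att + ΣF_rep = (-19.4203,5.9772)
Δp = p'−p = (-0.9710,0.2989); α = Δx/Fx = (-109103/112360) / (-109103/5618) = 1/20
check: Δy/Fy = (1679/5618) / (16790/2809) = 1/20 ✓

α = 1/20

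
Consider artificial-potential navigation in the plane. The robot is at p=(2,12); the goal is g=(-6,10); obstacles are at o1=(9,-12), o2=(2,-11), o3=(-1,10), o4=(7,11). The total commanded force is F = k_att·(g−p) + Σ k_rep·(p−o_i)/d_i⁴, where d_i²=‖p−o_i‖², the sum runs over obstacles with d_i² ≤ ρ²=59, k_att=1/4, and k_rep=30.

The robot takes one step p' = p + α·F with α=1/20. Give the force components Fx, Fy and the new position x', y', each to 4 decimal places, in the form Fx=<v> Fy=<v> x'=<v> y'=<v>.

F_att = 1/4·(g−p) = 1/4·(-8,-2) = (-2.0000,-0.5000)
o1: d²=625 > ρ²=59 → inactive
o2: d²=529 > ρ²=59 → inactive
o3: d²=13 ≤ ρ²=59; F_rep = 30·(3,2)/13² = (0.5325,0.3550)
o4: d²=26 ≤ ρ²=59; F_rep = 30·(-5,1)/26² = (-0.2219,0.0444)
F = F_att + ΣF_rep = (-1.6893,-0.1006)
p' = p + 1/20·F = (1.9155,11.9950)

Fx=-1.6893 Fy=-0.1006 x'=1.9155 y'=11.9950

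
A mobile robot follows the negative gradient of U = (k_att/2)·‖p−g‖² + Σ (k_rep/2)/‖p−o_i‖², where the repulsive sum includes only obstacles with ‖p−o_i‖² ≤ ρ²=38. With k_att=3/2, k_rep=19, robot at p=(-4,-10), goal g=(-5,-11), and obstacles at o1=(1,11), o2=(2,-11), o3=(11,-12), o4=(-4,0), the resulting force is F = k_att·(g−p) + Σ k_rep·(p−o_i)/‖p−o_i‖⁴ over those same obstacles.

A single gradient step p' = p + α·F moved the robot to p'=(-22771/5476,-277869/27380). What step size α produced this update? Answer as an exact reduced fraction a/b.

F_att = 3/2·(g−p) = 3/2·(-1,-1) = (-1.5000,-1.5000)
o1: d²=466 > ρ²=38 → inactive
o2: d²=37 ≤ ρ²=38; F_rep = 19·(-6,1)/37² = (-0.0833,0.0139)
o3: d²=229 > ρ²=38 → inactive
o4: d²=100 > ρ²=38 → inactive
F = F_att + ΣF_rep = (-1.5833,-1.4861)
Δp = p'−p = (-0.1583,-0.1486); α = Δx/Fx = (-867/5476) / (-4335/2738) = 1/10
check: Δy/Fy = (-4069/27380) / (-4069/2738) = 1/10 ✓

α = 1/10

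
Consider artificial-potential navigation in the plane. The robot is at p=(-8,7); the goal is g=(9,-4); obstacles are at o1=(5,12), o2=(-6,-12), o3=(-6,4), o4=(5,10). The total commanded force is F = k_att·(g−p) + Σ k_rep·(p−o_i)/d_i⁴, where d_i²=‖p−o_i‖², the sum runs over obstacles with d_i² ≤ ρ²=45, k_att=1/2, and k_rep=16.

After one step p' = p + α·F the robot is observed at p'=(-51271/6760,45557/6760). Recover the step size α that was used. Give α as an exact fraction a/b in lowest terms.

α = 1/20

F_att = 1/2·(g−p) = 1/2·(17,-11) = (8.5000,-5.5000)
o1: d²=194 > ρ²=45 → inactive
o2: d²=365 > ρ²=45 → inactive
o3: d²=13 ≤ ρ²=45; F_rep = 16·(-2,3)/13² = (-0.1893,0.2840)
o4: d²=178 > ρ²=45 → inactive
F = F_att + ΣF_rep = (8.3107,-5.2160)
Δp = p'−p = (0.4155,-0.2608); α = Δx/Fx = (2809/6760) / (2809/338) = 1/20
check: Δy/Fy = (-1763/6760) / (-1763/338) = 1/20 ✓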